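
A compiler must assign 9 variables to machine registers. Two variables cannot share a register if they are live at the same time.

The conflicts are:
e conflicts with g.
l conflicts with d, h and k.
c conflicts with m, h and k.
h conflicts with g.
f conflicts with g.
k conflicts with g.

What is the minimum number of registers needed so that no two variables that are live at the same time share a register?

2

c and m conflict, so at least 2 registers are needed.
A valid assignment using 2 registers: e=2, l=1, d=2, c=1, m=2, h=2, f=2, k=2, g=1. Each listed conflict is separated.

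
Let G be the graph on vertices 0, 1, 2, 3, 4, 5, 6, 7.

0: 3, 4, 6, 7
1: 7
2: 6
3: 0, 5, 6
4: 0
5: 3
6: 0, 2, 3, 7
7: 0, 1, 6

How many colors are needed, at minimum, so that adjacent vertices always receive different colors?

3

0, 3, 6 are pairwise adjacent, so at least 3 colors are needed.
3 colors suffice: color a → {1, 4, 5, 6}; color b → {0, 2}; color c → {3, 7}. No two adjacent vertices share a color.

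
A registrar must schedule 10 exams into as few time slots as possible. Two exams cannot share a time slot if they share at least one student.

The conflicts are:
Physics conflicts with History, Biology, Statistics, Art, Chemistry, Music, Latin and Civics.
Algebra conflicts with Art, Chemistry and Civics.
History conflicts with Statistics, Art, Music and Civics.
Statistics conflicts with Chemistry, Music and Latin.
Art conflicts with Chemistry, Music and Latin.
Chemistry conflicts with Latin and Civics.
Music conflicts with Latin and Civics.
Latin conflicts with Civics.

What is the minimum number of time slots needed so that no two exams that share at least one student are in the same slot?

Physics, Art, Chemistry, Latin all conflict with each other, so at least 4 time slots are needed.
4 time slots suffice: time slot 1 → {Physics, Algebra}; time slot 2 → {Biology, Chemistry, Music}; time slot 3 → {History, Latin}; time slot 4 → {Statistics, Art, Civics}. No two conflicting exams share a time slot.

4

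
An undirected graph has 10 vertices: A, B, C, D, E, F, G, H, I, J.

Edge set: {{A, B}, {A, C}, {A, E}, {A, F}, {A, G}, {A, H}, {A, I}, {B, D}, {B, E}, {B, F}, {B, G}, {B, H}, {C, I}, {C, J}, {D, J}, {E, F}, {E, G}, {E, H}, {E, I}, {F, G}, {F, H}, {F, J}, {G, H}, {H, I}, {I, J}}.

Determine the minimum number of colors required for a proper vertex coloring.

A, B, E, F, G, H are pairwise adjacent (a clique of size 6), so at least 6 colors are needed.
A valid assignment using 6 colors: A=1, B=5, C=2, D=2, E=2, F=3, G=6, H=4, I=3, J=1. Every edge joins two different colors.

6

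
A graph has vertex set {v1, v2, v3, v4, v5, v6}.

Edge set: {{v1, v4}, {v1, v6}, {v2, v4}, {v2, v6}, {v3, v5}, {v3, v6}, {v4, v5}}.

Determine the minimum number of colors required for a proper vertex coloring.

3

The cycle v4-v5-v3-v6-v2-v4 has odd length 5, so it cannot be 2-colored; at least 3 colors are needed.
3 colors suffice: color 1 → {v4, v6}; color 2 → {v1, v2, v3}; color 3 → {v5}. Every edge joins two different colors.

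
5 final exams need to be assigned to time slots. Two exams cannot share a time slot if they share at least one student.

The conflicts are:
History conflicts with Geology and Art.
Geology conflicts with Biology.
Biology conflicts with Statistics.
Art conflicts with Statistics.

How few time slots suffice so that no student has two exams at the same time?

The cycle Biology-Statistics-Art-History-Geology-Biology has odd length 5, so it cannot be 2-colored; at least 3 time slots are needed.
3 time slots suffice: time slot 1 → {Geology, Art}; time slot 2 → {History, Statistics}; time slot 3 → {Biology}. No two conflicting exams share a time slot.

3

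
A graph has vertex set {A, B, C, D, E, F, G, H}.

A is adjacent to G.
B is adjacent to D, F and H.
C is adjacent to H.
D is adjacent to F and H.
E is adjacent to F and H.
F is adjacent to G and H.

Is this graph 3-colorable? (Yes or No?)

No

B, D, F, H are mutually adjacent (a clique of size 4), so at least 4 colors are needed.
So 3 colors are not enough.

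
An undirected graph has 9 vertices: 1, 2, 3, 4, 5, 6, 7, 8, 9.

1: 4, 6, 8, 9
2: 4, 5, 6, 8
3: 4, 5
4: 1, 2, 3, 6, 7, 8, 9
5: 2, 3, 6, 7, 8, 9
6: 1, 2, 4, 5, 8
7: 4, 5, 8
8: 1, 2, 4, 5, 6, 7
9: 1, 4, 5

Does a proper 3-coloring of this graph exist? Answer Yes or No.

1, 4, 6, 8 are mutually adjacent (a clique of size 4), so at least 4 colors are needed.
So 3 colors are not enough.

No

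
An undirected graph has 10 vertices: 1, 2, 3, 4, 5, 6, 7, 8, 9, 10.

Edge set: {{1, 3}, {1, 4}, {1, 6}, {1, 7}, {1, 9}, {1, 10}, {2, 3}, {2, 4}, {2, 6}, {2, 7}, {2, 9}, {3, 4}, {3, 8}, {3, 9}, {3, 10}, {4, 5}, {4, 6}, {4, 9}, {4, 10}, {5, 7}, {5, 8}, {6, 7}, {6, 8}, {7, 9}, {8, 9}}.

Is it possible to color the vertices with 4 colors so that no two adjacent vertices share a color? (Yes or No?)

The chromatic number is 4. 2, 3, 4, 9 form a clique, so at least 4 colors are needed.
4 colors suffice: color red → {4, 7, 8}; color blue → {3, 5, 6}; color green → {9, 10}; color yellow → {1, 2}.
That is already a proper 4-coloring.

Yes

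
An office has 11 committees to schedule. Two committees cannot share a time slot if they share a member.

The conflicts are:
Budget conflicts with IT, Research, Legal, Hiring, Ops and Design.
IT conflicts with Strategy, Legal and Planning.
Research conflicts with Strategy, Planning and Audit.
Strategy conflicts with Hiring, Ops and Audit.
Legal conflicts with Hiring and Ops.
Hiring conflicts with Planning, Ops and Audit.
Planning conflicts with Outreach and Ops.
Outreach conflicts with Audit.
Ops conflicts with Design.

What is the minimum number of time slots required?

Budget, Legal, Hiring, Ops pairwise conflict, so at least 4 time slots are needed.
A valid assignment using 4 time slots: Budget=1, IT=2, Research=3, Strategy=1, Legal=4, Hiring=3, Planning=1, Outreach=3, Ops=2, Audit=2, Design=3. Every pair that conflicts lands in different time slots.

4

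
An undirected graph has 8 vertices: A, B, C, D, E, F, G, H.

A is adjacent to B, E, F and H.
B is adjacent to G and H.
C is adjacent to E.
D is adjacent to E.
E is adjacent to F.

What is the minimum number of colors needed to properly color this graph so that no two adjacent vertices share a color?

A, E, F are pairwise adjacent, so at least 3 colors are needed.
3 colors suffice: A=red, B=blue, C=red, D=red, E=blue, F=green, G=red, H=green. No two adjacent vertices share a color.

3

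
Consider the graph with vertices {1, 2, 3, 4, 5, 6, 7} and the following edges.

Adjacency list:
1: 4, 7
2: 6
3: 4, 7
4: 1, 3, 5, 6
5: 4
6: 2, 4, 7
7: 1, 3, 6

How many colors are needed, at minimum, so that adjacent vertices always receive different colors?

2

3 and 4 are adjacent, so at least 2 colors are needed.
2 colors suffice: color a → {2, 4, 7}; color b → {1, 3, 5, 6}. No two adjacent vertices share a color.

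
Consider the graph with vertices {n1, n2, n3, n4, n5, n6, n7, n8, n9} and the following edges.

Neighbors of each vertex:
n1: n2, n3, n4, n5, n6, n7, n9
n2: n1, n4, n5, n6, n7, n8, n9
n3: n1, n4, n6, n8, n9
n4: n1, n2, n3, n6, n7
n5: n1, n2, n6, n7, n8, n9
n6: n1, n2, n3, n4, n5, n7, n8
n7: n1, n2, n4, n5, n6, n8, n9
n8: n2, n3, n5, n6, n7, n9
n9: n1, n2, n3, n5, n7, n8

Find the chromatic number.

5

n1, n2, n5, n7, n9 are pairwise adjacent (a clique of size 5), so at least 5 colors are needed.
A valid assignment using 5 colors: n1=R, n2=G, n3=B, n4=P, n5=P, n6=Y, n7=B, n8=R, n9=Y. Each edge has distinct colors on its endpoints.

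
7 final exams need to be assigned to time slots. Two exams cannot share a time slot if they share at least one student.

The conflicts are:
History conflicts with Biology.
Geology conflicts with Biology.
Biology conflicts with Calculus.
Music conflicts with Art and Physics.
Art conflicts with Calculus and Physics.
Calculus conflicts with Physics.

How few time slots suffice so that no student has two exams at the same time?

3

Art, Calculus, Physics pairwise conflict, so at least 3 time slots are needed.
3 time slots suffice: History=1, Geology=1, Biology=2, Music=1, Art=2, Calculus=1, Physics=3. Every pair that conflicts lands in different time slots.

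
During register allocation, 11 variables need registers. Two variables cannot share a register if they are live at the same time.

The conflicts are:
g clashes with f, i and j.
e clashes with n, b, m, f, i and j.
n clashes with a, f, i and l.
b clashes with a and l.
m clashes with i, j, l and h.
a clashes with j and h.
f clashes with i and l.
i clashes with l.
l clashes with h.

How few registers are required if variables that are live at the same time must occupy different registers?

4

n, f, i, l all conflict with each other, so at least 4 registers are needed.
A valid assignment using 4 registers: g=1, e=1, n=3, b=2, m=3, a=1, f=4, i=2, j=2, l=1, h=2. No two conflicting variables share a register.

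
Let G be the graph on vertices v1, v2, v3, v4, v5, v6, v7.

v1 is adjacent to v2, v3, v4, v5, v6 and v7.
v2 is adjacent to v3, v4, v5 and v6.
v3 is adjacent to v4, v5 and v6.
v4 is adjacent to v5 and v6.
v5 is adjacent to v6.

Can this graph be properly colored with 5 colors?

v1, v2, v3, v4, v5, v6 form a clique, so at least 6 colors are needed.
So 5 colors are not enough.

No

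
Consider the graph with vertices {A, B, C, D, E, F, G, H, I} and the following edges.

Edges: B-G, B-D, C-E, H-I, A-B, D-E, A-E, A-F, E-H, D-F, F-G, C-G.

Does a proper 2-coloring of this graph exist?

The cycle A-B-G-C-E-A has odd length 5, so it cannot be 2-colored; at least 3 colors are needed.
So 2 colors are not enough.

No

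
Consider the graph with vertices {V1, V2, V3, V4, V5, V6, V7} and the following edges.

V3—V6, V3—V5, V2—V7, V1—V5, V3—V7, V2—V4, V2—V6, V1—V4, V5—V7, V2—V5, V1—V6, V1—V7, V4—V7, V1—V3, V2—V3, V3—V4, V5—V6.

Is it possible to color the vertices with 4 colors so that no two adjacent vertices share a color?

The chromatic number is 4. V2, V3, V5, V6 form a clique, so at least 4 colors are needed.
4 colors suffice: color 1 → {V3}; color 2 → {V6, V7}; color 3 → {V1, V2}; color 4 → {V4, V5}.
That is already a proper 4-coloring.

Yes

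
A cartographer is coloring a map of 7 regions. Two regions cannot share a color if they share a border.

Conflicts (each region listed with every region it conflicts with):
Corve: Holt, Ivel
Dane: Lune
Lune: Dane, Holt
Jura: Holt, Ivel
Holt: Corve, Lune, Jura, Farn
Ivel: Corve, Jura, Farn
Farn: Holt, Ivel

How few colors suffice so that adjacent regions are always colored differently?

2

Holt and Farn conflict, so at least 2 colors are needed.
2 colors suffice: color 1 → {Dane, Holt, Ivel}; color 2 → {Corve, Lune, Jura, Farn}. Every pair that conflicts lands in different colors.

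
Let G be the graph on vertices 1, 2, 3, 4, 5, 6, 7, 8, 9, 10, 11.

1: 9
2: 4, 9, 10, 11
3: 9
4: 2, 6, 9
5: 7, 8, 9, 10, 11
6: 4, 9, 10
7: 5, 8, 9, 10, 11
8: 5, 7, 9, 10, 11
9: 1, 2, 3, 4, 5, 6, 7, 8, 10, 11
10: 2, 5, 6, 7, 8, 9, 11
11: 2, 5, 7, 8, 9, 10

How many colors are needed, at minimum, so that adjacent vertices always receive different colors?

6

5, 7, 8, 9, 10, 11 are pairwise adjacent (a clique of size 6), so at least 6 colors are needed.
One proper 6-coloring: 1=blue, 2=yellow, 3=blue, 4=blue, 5=orange, 6=green, 7=yellow, 8=purple, 9=red, 10=blue, 11=green. Each edge has distinct colors on its endpoints.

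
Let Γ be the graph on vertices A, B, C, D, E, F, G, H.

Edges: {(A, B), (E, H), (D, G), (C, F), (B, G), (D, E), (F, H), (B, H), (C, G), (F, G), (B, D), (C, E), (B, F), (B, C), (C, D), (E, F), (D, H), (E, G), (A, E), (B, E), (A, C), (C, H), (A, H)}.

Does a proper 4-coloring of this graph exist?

B, C, D, E, G are mutually adjacent (a clique of size 5), so at least 5 colors are needed.
So 4 colors are not enough.

No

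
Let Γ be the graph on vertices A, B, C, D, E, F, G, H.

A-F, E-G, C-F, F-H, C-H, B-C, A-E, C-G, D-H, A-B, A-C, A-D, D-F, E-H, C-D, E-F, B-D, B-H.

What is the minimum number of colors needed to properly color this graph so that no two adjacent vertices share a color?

4

B, C, D, H are pairwise adjacent (a clique of size 4), so at least 4 colors are needed.
A valid assignment using 4 colors: A=3, B=4, C=1, D=2, E=1, F=4, G=2, H=3. Each edge has distinct colors on its endpoints.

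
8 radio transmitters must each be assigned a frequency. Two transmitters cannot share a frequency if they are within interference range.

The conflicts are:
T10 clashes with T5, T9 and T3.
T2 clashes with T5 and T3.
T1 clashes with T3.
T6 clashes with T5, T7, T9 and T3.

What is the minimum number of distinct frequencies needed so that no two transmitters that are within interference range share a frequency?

2

T6 and T7 conflict, so at least 2 frequencies are needed.
2 frequencies suffice: frequency 1 → {T10, T2, T1, T6}; frequency 2 → {T5, T7, T9, T3}. Every pair that conflicts lands in different frequencies.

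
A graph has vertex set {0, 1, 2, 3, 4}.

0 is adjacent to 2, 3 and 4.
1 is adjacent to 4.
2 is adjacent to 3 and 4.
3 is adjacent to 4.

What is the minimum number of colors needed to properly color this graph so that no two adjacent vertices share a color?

0, 2, 3, 4 are pairwise adjacent (a clique of size 4), so at least 4 colors are needed.
A valid assignment using 4 colors: 0=d, 1=b, 2=c, 3=b, 4=a. Every edge joins two different colors.

4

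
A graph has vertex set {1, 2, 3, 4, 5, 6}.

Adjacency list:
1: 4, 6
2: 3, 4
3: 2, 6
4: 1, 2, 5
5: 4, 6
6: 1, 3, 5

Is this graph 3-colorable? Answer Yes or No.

Yes

The chromatic number is 3. The cycle 2-4-5-6-3-2 has odd length 5, so it cannot be 2-colored; at least 3 colors are needed.
3 colors suffice: color red → {4, 6}; color blue → {1, 3, 5}; color green → {2}.
That is already a proper 3-coloring.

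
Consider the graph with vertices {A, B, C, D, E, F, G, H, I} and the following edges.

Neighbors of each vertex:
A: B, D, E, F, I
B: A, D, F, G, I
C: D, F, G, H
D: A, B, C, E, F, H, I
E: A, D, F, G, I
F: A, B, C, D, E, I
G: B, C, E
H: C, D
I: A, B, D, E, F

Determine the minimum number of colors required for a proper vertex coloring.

5

A, D, E, F, I are mutually adjacent (a clique of size 5), so at least 5 colors are needed.
5 colors suffice: color 1 → {D, G}; color 2 → {F, H}; color 3 → {B, C, E}; color 4 → {A}; color 5 → {I}. Every edge joins two different colors.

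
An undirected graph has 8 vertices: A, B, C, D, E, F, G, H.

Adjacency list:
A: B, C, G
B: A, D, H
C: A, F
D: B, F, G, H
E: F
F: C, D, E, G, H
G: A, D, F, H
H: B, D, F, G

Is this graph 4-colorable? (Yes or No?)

Yes

The chromatic number is 4. D, F, G, H are mutually adjacent (a clique of size 4), so at least 4 colors are needed.
A valid assignment using 4 colors: A=1, B=3, C=2, D=2, E=2, F=1, G=3, H=4.
That is already a proper 4-coloring.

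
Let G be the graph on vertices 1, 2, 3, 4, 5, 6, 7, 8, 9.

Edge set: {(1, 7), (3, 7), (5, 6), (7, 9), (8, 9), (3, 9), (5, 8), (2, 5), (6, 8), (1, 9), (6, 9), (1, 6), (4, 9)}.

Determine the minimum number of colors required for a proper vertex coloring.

5, 6, 8 form a triangle, so at least 3 colors are needed.
3 colors suffice: 1=c, 2=b, 3=c, 4=b, 5=a, 6=b, 7=b, 8=c, 9=a. Each edge has distinct colors on its endpoints.

3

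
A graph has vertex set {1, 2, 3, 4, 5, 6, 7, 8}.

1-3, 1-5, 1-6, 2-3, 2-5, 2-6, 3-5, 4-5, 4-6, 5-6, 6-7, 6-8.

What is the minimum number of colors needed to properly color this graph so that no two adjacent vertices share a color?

3

1, 3, 5 form a triangle, so at least 3 colors are needed.
One proper 3-coloring: 1=c, 2=c, 3=a, 4=c, 5=b, 6=a, 7=b, 8=b. No two adjacent vertices share a color.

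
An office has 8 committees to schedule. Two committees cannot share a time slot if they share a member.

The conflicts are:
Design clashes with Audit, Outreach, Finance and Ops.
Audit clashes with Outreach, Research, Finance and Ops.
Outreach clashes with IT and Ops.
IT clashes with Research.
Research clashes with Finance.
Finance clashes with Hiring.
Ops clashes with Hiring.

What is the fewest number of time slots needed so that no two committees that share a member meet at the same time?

Design, Audit, Outreach, Ops all conflict with each other, so at least 4 time slots are needed.
4 time slots suffice: time slot 1 → {Audit, IT, Hiring}; time slot 2 → {Finance, Ops}; time slot 3 → {Outreach, Research}; time slot 4 → {Design}. Every pair that conflicts lands in different time slots.

4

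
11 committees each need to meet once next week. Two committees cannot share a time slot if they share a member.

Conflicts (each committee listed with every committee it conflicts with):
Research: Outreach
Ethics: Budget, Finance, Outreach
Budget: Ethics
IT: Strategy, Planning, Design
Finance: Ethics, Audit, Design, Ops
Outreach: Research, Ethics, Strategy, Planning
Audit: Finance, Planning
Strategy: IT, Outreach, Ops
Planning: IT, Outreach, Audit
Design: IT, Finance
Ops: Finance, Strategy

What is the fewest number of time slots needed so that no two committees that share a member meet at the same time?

3

The cycle Finance-Ops-Strategy-IT-Design-Finance has odd length 5, so it cannot be 2-colored; at least 3 time slots are needed.
3 time slots suffice: Research=2, Ethics=2, Budget=1, IT=1, Finance=1, Outreach=1, Audit=3, Strategy=2, Planning=2, Design=2, Ops=3. Each listed conflict is separated.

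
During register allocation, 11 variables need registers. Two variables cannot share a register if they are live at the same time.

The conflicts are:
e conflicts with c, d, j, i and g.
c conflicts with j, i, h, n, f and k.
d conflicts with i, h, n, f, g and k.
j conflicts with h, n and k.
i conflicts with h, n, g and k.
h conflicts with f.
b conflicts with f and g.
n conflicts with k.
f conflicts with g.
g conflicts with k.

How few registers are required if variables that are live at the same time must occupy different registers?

c, j, n, k are mutually in conflict, so at least 4 registers are needed.
4 registers suffice: register 1 → {c, d, b}; register 2 → {j, i, f}; register 3 → {e, h, k}; register 4 → {n, g}. Each listed conflict is separated.

4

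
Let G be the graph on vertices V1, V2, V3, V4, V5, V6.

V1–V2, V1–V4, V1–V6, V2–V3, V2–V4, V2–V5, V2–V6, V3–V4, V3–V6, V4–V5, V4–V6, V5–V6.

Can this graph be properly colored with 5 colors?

The chromatic number is 4. V2, V3, V4, V6 are mutually adjacent (a clique of size 4), so at least 4 colors are needed.
4 colors suffice: color 1 → {V4}; color 2 → {V6}; color 3 → {V2}; color 4 → {V1, V3, V5}.
Since 5 ≥ 4, a proper 5-coloring certainly exists.

Yes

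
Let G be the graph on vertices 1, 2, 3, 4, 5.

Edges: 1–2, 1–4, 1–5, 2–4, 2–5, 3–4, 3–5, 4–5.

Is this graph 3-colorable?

1, 2, 4, 5 are mutually adjacent (a clique of size 4), so at least 4 colors are needed.
So 3 colors are not enough.

No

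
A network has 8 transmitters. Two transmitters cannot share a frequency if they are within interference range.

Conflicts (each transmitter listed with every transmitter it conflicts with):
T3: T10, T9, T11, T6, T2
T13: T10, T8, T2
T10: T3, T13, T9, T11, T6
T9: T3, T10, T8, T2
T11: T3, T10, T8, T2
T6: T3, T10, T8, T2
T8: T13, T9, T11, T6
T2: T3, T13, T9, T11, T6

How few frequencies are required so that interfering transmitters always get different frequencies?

T3, T6, T2 are mutually in conflict, so at least 3 frequencies are needed.
3 frequencies suffice: frequency 1 → {T10, T8, T2}; frequency 2 → {T3, T13}; frequency 3 → {T9, T11, T6}. No two conflicting transmitters share a frequency.

3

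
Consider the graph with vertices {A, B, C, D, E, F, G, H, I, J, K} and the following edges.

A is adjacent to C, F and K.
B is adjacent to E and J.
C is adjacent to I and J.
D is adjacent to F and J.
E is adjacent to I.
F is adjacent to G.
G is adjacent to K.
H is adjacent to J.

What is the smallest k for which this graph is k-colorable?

The cycle J-B-E-I-C-J has odd length 5, so it cannot be 2-colored; at least 3 colors are needed.
3 colors suffice: A=1, B=2, C=2, D=3, E=1, F=2, G=1, H=2, I=3, J=1, K=2. Each edge has distinct colors on its endpoints.

3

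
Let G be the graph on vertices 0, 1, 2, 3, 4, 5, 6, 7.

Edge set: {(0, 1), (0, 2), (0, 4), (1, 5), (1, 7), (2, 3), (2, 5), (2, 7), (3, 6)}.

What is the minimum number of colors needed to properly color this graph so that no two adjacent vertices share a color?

3 and 6 are adjacent, so at least 2 colors are needed.
One proper 2-coloring: 0=blue, 1=red, 2=red, 3=blue, 4=red, 5=blue, 6=red, 7=blue. No two adjacent vertices share a color.

2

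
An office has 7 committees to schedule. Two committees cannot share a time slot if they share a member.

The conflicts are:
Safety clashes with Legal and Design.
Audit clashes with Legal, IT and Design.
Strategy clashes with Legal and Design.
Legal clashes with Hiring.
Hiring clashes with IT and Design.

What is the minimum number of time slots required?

Safety and Legal conflict, so at least 2 time slots are needed.
2 time slots suffice: time slot 1 → {Legal, IT, Design}; time slot 2 → {Safety, Audit, Strategy, Hiring}. Each listed conflict is separated.

2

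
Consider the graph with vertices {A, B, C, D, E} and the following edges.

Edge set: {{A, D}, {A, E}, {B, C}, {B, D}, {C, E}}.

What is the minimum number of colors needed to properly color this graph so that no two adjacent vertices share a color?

3

The cycle C-B-D-A-E-C has odd length 5, so it cannot be 2-colored; at least 3 colors are needed.
3 colors suffice: color red → {D, E}; color blue → {A, B}; color green → {C}. Every edge joins two different colors.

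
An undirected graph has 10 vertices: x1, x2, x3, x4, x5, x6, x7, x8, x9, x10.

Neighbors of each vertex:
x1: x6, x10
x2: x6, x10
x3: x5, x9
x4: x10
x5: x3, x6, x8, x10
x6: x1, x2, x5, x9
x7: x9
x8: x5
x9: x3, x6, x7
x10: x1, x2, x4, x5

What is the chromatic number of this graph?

x3 and x9 are adjacent, so at least 2 colors are needed.
A valid assignment using 2 colors: x1=blue, x2=blue, x3=red, x4=blue, x5=blue, x6=red, x7=red, x8=red, x9=blue, x10=red. Every edge joins two different colors.

2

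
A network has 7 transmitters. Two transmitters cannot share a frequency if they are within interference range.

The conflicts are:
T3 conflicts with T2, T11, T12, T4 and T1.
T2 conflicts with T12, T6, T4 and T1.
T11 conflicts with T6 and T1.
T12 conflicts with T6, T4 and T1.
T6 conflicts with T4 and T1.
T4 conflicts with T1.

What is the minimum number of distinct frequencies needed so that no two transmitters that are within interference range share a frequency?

T2, T12, T6, T4, T1 all conflict with each other, so at least 5 frequencies are needed.
5 frequencies suffice: T3=2, T2=3, T11=3, T12=5, T6=2, T4=4, T1=1. Each listed conflict is separated.

5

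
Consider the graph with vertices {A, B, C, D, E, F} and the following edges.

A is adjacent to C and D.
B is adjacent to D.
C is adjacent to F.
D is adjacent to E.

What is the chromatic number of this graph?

A and C are adjacent, so at least 2 colors are needed.
A valid assignment using 2 colors: A=2, B=2, C=1, D=1, E=2, F=2. No two adjacent vertices share a color.

2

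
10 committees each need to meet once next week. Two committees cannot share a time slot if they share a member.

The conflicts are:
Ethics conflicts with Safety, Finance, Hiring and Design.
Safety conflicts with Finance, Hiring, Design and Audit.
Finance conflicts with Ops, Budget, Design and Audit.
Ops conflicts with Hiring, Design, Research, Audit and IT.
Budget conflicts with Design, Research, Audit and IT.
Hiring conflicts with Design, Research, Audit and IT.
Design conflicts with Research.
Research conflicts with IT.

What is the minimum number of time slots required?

4

Ethics, Safety, Finance, Design are mutually in conflict, so at least 4 time slots are needed.
Using 4 time slots: Ethics=4, Safety=3, Finance=2, Ops=3, Budget=3, Hiring=2, Design=1, Research=4, Audit=1, IT=1. Every pair that conflicts lands in different time slots.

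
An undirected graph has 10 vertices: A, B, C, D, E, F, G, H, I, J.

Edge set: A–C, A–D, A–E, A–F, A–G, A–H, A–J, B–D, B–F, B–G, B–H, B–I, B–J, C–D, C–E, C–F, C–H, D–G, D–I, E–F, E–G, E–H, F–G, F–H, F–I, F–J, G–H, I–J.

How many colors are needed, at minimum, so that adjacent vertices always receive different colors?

A, E, F, G, H are pairwise adjacent (a clique of size 5), so at least 5 colors are needed.
5 colors suffice: color 1 → {D, F}; color 2 → {A, B}; color 3 → {C, G, I}; color 4 → {H, J}; color 5 → {E}. No two adjacent vertices share a color.

5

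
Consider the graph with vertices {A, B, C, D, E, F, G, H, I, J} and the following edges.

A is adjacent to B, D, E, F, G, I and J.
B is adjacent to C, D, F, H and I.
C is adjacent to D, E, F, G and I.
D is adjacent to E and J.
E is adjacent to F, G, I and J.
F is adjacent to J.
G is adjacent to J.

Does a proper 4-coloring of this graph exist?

The chromatic number is 4. A, E, G, J form a clique, so at least 4 colors are needed.
4 colors suffice: A=1, B=2, C=1, D=3, E=2, F=3, G=3, H=1, I=3, J=4.
That is already a proper 4-coloring.

Yes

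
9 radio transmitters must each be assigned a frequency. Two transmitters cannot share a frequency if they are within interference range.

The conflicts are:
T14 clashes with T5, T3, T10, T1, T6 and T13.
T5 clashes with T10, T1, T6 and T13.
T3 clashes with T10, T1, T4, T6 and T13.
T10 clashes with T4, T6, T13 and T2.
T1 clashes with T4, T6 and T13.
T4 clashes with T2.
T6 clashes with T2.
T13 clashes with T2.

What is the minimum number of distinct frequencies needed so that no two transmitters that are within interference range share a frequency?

4

T14, T3, T1, T13 all conflict with each other, so at least 4 frequencies are needed.
4 frequencies suffice: frequency 1 → {T10, T1}; frequency 2 → {T5, T3, T2}; frequency 3 → {T4, T6, T13}; frequency 4 → {T14}. Each listed conflict is separated.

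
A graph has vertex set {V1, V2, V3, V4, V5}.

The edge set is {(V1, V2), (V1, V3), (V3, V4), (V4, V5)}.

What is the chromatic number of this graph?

2

V4 and V5 are adjacent, so at least 2 colors are needed.
2 colors suffice: V1=2, V2=1, V3=1, V4=2, V5=1. Each edge has distinct colors on its endpoints.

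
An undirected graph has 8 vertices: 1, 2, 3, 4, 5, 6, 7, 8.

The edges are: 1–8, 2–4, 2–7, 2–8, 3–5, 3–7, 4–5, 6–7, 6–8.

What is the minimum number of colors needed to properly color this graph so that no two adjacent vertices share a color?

3

The cycle 4-2-7-3-5-4 has odd length 5, so it cannot be 2-colored; at least 3 colors are needed.
3 colors suffice: color red → {4, 7, 8}; color blue → {1, 2, 5, 6}; color green → {3}. No two adjacent vertices share a color.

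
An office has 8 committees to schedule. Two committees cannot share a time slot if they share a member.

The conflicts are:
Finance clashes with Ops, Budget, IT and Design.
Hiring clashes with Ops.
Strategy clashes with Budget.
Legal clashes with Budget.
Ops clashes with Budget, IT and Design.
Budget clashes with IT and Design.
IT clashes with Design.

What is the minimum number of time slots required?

Finance, Ops, Budget, IT, Design pairwise conflict, so at least 5 time slots are needed.
5 time slots suffice: time slot 1 → {Hiring, Budget}; time slot 2 → {Strategy, Legal, Ops}; time slot 3 → {Finance}; time slot 4 → {IT}; time slot 5 → {Design}. No two conflicting committees share a time slot.

5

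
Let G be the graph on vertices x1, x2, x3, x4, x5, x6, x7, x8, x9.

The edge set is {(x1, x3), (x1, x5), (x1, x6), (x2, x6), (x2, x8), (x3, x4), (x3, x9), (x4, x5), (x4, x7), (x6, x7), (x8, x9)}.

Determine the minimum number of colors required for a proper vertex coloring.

3

The cycle x1-x6-x7-x4-x3-x1 has odd length 5, so it cannot be 2-colored; at least 3 colors are needed.
A valid assignment using 3 colors: x1=1, x2=1, x3=2, x4=1, x5=2, x6=2, x7=3, x8=2, x9=1. No two adjacent vertices share a color.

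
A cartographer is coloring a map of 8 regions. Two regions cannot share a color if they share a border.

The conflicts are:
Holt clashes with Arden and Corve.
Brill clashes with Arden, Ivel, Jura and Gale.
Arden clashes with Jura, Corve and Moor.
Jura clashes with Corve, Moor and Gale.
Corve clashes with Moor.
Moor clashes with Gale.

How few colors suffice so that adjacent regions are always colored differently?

4

Arden, Jura, Corve, Moor all conflict with each other, so at least 4 colors are needed.
4 colors suffice: Holt=2, Brill=3, Arden=1, Ivel=1, Jura=2, Corve=3, Moor=4, Gale=1. Every pair that conflicts lands in different colors.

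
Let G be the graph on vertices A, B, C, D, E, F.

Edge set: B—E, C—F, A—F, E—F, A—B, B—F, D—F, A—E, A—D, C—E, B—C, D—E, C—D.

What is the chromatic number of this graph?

B, C, E, F form a clique, so at least 4 colors are needed.
4 colors suffice: color 1 → {F}; color 2 → {E}; color 3 → {A, C}; color 4 → {B, D}. No two adjacent vertices share a color.

4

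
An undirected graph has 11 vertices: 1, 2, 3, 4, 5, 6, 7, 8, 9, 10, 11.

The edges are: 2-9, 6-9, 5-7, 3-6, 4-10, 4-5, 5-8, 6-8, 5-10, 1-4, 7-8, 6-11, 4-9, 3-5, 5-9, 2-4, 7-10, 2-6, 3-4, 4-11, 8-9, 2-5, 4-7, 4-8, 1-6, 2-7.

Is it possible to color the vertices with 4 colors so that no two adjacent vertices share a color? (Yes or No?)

The chromatic number is 4. 4, 5, 8, 9 are pairwise adjacent (a clique of size 4), so at least 4 colors are needed.
A valid assignment using 4 colors: 1=b, 2=d, 3=c, 4=a, 5=b, 6=a, 7=c, 8=d, 9=c, 10=d, 11=b.
That is already a proper 4-coloring.

Yes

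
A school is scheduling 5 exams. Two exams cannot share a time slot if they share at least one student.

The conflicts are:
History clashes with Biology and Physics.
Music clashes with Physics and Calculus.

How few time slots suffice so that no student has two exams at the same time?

2

History and Physics conflict, so at least 2 time slots are needed.
A valid assignment using 2 time slots: History=2, Music=2, Biology=1, Physics=1, Calculus=1. Every pair that conflicts lands in different time slots.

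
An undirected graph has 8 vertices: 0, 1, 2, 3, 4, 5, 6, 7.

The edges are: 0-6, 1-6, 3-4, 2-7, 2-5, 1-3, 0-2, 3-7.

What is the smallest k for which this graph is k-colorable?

3 and 4 are adjacent, so at least 2 colors are needed.
2 colors suffice: color red → {2, 3, 6}; color blue → {0, 1, 4, 5, 7}. Each edge has distinct colors on its endpoints.

2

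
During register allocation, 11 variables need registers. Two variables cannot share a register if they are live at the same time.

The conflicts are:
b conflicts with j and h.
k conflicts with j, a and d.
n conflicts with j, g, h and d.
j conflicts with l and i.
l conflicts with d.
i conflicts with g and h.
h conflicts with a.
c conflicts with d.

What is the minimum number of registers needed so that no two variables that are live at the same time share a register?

3

The cycle k-j-n-h-a-k has odd length 5, so it cannot be 2-colored; at least 3 registers are needed.
Using 3 registers: b=2, k=2, n=2, j=1, l=2, i=2, g=1, h=1, a=3, c=2, d=1. Every pair that conflicts lands in different registers.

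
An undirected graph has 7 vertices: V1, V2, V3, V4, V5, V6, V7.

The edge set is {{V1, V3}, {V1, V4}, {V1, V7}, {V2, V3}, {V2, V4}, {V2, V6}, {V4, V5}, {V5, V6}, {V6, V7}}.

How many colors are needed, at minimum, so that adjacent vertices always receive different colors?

3

The cycle V4-V5-V6-V7-V1-V4 has odd length 5, so it cannot be 2-colored; at least 3 colors are needed.
A valid assignment using 3 colors: V1=2, V2=2, V3=1, V4=1, V5=2, V6=1, V7=3. Every edge joins two different colors.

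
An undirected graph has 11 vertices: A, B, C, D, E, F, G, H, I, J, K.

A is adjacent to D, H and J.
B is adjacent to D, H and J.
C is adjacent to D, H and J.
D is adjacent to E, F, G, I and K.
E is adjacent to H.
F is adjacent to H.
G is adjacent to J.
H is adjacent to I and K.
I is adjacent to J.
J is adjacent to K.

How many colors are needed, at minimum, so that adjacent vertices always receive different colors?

2

D and I are adjacent, so at least 2 colors are needed.
2 colors suffice: A=2, B=2, C=2, D=1, E=2, F=2, G=2, H=1, I=2, J=1, K=2. Each edge has distinct colors on its endpoints.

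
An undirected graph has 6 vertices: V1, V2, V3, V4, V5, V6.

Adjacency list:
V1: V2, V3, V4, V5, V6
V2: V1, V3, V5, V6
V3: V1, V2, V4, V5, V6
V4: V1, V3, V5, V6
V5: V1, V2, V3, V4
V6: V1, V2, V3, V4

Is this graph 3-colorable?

V1, V2, V3, V5 form a clique, so at least 4 colors are needed.
So 3 colors are not enough.

No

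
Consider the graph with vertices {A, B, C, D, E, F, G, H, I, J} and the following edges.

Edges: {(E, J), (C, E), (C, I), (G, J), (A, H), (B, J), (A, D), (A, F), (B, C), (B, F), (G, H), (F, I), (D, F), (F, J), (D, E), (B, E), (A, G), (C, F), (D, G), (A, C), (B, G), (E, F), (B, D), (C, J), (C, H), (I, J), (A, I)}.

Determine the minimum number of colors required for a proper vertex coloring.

B, C, E, F, J form a clique, so at least 5 colors are needed.
A valid assignment using 5 colors: A=3, B=4, C=2, D=2, E=5, F=1, G=1, H=4, I=4, J=3. Each edge has distinct colors on its endpoints.

5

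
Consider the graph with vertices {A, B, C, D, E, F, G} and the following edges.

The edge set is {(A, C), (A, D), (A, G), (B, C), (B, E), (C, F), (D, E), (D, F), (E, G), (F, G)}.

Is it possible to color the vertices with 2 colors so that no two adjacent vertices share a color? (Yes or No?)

The cycle C-F-G-E-B-C has odd length 5, so it cannot be 2-colored; at least 3 colors are needed.
So 2 colors are not enough.

No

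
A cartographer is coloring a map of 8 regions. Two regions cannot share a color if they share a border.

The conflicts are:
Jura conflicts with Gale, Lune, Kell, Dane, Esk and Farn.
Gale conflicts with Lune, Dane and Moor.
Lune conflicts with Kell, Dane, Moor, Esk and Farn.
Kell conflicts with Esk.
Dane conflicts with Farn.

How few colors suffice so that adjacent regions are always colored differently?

4

Jura, Gale, Lune, Dane all conflict with each other, so at least 4 colors are needed.
4 colors suffice: color 1 → {Lune}; color 2 → {Jura, Moor}; color 3 → {Gale, Kell, Farn}; color 4 → {Dane, Esk}. Every pair that conflicts lands in different colors.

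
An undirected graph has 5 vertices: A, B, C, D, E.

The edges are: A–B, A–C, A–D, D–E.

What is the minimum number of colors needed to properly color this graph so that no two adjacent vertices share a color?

A and D are adjacent, so at least 2 colors are needed.
2 colors suffice: A=1, B=2, C=2, D=2, E=1. Each edge has distinct colors on its endpoints.

2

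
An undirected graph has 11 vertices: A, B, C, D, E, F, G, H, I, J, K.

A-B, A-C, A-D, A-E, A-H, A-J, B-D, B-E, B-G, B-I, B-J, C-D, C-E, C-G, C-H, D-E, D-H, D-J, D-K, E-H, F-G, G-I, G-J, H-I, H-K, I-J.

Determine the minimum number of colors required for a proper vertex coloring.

5

A, C, D, E, H are pairwise adjacent (a clique of size 5), so at least 5 colors are needed.
5 colors suffice: color red → {D, G}; color blue → {A, F, I, K}; color green → {B, H}; color yellow → {C, J}; color purple → {E}. Each edge has distinct colors on its endpoints.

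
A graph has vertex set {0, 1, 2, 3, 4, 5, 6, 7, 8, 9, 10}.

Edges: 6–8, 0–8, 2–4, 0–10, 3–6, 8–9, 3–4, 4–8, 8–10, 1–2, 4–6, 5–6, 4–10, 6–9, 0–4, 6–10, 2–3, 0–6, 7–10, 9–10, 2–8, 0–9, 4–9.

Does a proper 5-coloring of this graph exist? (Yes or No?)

0, 4, 6, 8, 9, 10 are pairwise adjacent (a clique of size 6), so at least 6 colors are needed.
So 5 colors are not enough.

No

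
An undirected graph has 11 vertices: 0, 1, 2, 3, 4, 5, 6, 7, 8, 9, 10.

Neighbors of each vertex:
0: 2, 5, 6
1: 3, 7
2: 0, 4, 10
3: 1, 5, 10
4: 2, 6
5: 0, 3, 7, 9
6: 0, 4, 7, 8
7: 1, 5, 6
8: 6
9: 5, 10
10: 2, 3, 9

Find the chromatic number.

3

The cycle 5-0-2-10-3-5 has odd length 5, so it cannot be 2-colored; at least 3 colors are needed.
3 colors suffice: 0=b, 1=a, 2=a, 3=c, 4=b, 5=a, 6=a, 7=b, 8=b, 9=c, 10=b. Each edge has distinct colors on its endpoints.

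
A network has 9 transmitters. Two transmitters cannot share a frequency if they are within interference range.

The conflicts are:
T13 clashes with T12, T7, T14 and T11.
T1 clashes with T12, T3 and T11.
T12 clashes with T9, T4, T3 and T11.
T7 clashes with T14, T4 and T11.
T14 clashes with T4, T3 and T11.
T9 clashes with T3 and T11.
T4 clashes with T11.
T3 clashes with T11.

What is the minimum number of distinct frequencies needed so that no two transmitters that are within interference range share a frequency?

4

T7, T14, T4, T11 all conflict with each other, so at least 4 frequencies are needed.
4 frequencies suffice: frequency 1 → {T11}; frequency 2 → {T12, T14}; frequency 3 → {T13, T4, T3}; frequency 4 → {T1, T7, T9}. No two conflicting transmitters share a frequency.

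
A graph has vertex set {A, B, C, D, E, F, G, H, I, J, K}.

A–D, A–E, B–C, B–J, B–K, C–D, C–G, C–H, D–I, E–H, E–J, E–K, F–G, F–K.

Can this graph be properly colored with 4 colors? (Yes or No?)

Yes

The chromatic number is 3. The cycle C-D-A-E-H-C has odd length 5, so it cannot be 2-colored; at least 3 colors are needed.
3 colors suffice: color red → {C, E, F, I}; color blue → {D, G, H, J, K}; color green → {A, B}.
Since 4 ≥ 3, a proper 4-coloring certainly exists.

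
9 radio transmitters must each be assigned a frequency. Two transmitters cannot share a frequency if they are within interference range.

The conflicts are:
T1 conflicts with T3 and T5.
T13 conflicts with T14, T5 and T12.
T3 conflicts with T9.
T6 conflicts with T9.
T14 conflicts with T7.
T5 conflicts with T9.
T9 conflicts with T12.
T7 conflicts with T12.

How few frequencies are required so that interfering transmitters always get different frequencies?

T1 and T5 conflict, so at least 2 frequencies are needed.
A valid assignment using 2 frequencies: T1=1, T13=1, T3=2, T6=2, T14=2, T5=2, T9=1, T7=1, T12=2. Every pair that conflicts lands in different frequencies.

2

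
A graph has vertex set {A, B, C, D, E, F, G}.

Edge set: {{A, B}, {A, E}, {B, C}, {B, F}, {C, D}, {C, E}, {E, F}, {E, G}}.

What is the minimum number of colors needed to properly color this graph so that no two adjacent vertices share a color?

B and C are adjacent, so at least 2 colors are needed.
A valid assignment using 2 colors: A=2, B=1, C=2, D=1, E=1, F=2, G=2. No two adjacent vertices share a color.

2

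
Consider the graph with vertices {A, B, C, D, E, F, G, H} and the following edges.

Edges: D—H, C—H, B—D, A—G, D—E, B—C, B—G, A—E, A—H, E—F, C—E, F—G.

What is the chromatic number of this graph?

The cycle B-C-E-A-G-B has odd length 5, so it cannot be 2-colored; at least 3 colors are needed.
A valid assignment using 3 colors: A=2, B=1, C=2, D=2, E=1, F=2, G=3, H=1. No two adjacent vertices share a color.

3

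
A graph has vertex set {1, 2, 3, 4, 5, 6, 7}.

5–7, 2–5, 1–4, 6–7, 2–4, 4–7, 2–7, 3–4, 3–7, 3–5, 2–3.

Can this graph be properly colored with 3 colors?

No

2, 3, 4, 7 are mutually adjacent (a clique of size 4), so at least 4 colors are needed.
So 3 colors are not enough.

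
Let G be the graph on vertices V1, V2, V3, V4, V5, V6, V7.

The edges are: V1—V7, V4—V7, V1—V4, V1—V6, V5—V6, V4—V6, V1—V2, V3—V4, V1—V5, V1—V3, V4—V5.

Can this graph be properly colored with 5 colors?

Yes

The chromatic number is 4. V1, V4, V5, V6 form a clique, so at least 4 colors are needed.
4 colors suffice: color red → {V1}; color blue → {V2, V4}; color green → {V3, V5, V7}; color yellow → {V6}.
Since 5 ≥ 4, a proper 5-coloring certainly exists.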